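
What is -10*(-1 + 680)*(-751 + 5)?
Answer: 5065340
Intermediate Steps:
-10*(-1 + 680)*(-751 + 5) = -6790*(-746) = -10*(-506534) = 5065340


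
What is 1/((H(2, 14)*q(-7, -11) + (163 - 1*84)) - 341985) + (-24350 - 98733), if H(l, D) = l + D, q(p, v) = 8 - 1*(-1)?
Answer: -42065092247/341762 ≈ -1.2308e+5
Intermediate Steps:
q(p, v) = 9 (q(p, v) = 8 + 1 = 9)
H(l, D) = D + l
1/((H(2, 14)*q(-7, -11) + (163 - 1*84)) - 341985) + (-24350 - 98733) = 1/(((14 + 2)*9 + (163 - 1*84)) - 341985) + (-24350 - 98733) = 1/((16*9 + (163 - 84)) - 341985) - 123083 = 1/((144 + 79) - 341985) - 123083 = 1/(223 - 341985) - 123083 = 1/(-341762) - 123083 = -1/341762 - 123083 = -42065092247/341762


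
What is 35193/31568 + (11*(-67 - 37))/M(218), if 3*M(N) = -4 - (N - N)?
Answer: 27120537/31568 ≈ 859.12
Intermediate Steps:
M(N) = -4/3 (M(N) = (-4 - (N - N))/3 = (-4 - 1*0)/3 = (-4 + 0)/3 = (1/3)*(-4) = -4/3)
35193/31568 + (11*(-67 - 37))/M(218) = 35193/31568 + (11*(-67 - 37))/(-4/3) = 35193*(1/31568) + (11*(-104))*(-3/4) = 35193/31568 - 1144*(-3/4) = 35193/31568 + 858 = 27120537/31568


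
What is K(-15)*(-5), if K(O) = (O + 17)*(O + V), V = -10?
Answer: 250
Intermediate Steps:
K(O) = (-10 + O)*(17 + O) (K(O) = (O + 17)*(O - 10) = (17 + O)*(-10 + O) = (-10 + O)*(17 + O))
K(-15)*(-5) = (-170 + (-15)² + 7*(-15))*(-5) = (-170 + 225 - 105)*(-5) = -50*(-5) = 250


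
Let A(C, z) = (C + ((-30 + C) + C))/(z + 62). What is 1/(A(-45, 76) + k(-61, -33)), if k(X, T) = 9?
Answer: 46/359 ≈ 0.12813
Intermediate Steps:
A(C, z) = (-30 + 3*C)/(62 + z) (A(C, z) = (C + (-30 + 2*C))/(62 + z) = (-30 + 3*C)/(62 + z))
1/(A(-45, 76) + k(-61, -33)) = 1/(3*(-10 - 45)/(62 + 76) + 9) = 1/(3*(-55)/138 + 9) = 1/(3*(1/138)*(-55) + 9) = 1/(-55/46 + 9) = 1/(359/46) = 46/359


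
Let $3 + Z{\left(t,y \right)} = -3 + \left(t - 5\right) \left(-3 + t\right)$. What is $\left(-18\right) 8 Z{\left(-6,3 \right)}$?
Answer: $-13392$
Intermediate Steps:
$Z{\left(t,y \right)} = -6 + \left(-5 + t\right) \left(-3 + t\right)$ ($Z{\left(t,y \right)} = -3 + \left(-3 + \left(t - 5\right) \left(-3 + t\right)\right) = -3 + \left(-3 + \left(-5 + t\right) \left(-3 + t\right)\right) = -6 + \left(-5 + t\right) \left(-3 + t\right)$)
$\left(-18\right) 8 Z{\left(-6,3 \right)} = \left(-18\right) 8 \left(9 + \left(-6\right)^{2} - -48\right) = - 144 \left(9 + 36 + 48\right) = \left(-144\right) 93 = -13392$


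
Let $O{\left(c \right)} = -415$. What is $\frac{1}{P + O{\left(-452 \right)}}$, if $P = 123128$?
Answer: $\frac{1}{122713} \approx 8.1491 \cdot 10^{-6}$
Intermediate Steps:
$\frac{1}{P + O{\left(-452 \right)}} = \frac{1}{123128 - 415} = \frac{1}{122713}$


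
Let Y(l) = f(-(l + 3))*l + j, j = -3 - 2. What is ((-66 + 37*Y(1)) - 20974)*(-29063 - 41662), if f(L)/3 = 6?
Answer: 1454035275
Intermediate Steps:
j = -5
f(L) = 18 (f(L) = 3*6 = 18)
Y(l) = -5 + 18*l (Y(l) = 18*l - 5 = -5 + 18*l)
((-66 + 37*Y(1)) - 20974)*(-29063 - 41662) = ((-66 + 37*(-5 + 18*1)) - 20974)*(-29063 - 41662) = ((-66 + 37*(-5 + 18)) - 20974)*(-70725) = ((-66 + 37*13) - 20974)*(-70725) = ((-66 + 481) - 20974)*(-70725) = (415 - 20974)*(-70725) = -20559*(-70725) = 1454035275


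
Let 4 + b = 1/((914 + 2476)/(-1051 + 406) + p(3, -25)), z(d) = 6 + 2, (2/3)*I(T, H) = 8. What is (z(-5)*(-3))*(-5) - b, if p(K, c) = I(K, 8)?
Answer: 35917/290 ≈ 123.85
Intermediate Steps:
I(T, H) = 12 (I(T, H) = (3/2)*8 = 12)
p(K, c) = 12
z(d) = 8
b = -1117/290 (b = -4 + 1/((914 + 2476)/(-1051 + 406) + 12) = -4 + 1/(3390/(-645) + 12) = -4 + 1/(3390*(-1/645) + 12) = -4 + 1/(-226/43 + 12) = -4 + 1/(290/43) = -4 + 43/290 = -1117/290 ≈ -3.8517)
(z(-5)*(-3))*(-5) - b = (8*(-3))*(-5) - 1*(-1117/290) = -24*(-5) + 1117/290 = 120 + 1117/290 = 35917/290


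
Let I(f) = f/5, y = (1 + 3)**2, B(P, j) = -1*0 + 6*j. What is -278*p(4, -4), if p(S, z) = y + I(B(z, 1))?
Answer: -23908/5 ≈ -4781.6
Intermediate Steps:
B(P, j) = 6*j (B(P, j) = 0 + 6*j = 6*j)
y = 16 (y = 4**2 = 16)
I(f) = f/5 (I(f) = f*(1/5) = f/5)
p(S, z) = 86/5 (p(S, z) = 16 + (6*1)/5 = 16 + (1/5)*6 = 16 + 6/5 = 86/5)
-278*p(4, -4) = -278*86/5 = -23908/5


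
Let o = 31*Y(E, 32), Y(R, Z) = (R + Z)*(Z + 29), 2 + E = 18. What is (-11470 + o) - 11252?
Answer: 68046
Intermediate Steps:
E = 16 (E = -2 + 18 = 16)
Y(R, Z) = (29 + Z)*(R + Z) (Y(R, Z) = (R + Z)*(29 + Z) = (29 + Z)*(R + Z))
o = 90768 (o = 31*(32² + 29*16 + 29*32 + 16*32) = 31*(1024 + 464 + 928 + 512) = 31*2928 = 90768)
(-11470 + o) - 11252 = (-11470 + 90768) - 11252 = 79298 - 11252 = 68046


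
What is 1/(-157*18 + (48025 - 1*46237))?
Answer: -1/1038 ≈ -0.00096339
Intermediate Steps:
1/(-157*18 + (48025 - 1*46237)) = 1/(-2826 + (48025 - 46237)) = 1/(-2826 + 1788) = 1/(-1038) = -1/1038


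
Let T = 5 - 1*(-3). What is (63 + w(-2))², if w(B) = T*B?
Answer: 2209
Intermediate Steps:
T = 8 (T = 5 + 3 = 8)
w(B) = 8*B
(63 + w(-2))² = (63 + 8*(-2))² = (63 - 16)² = 47² = 2209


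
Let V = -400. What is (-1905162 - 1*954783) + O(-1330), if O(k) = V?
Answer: -2860345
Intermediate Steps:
O(k) = -400
(-1905162 - 1*954783) + O(-1330) = (-1905162 - 1*954783) - 400 = (-1905162 - 954783) - 400 = -2859945 - 400 = -2860345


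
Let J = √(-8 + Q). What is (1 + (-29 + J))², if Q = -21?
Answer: (28 - I*√29)² ≈ 755.0 - 301.57*I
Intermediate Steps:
J = I*√29 (J = √(-8 - 21) = √(-29) = I*√29 ≈ 5.3852*I)
(1 + (-29 + J))² = (1 + (-29 + I*√29))² = (-28 + I*√29)²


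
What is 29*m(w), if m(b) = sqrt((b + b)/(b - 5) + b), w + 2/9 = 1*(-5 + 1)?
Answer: 29*I*sqrt(205010)/249 ≈ 52.733*I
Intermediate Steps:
w = -38/9 (w = -2/9 + 1*(-5 + 1) = -2/9 + 1*(-4) = -2/9 - 4 = -38/9 ≈ -4.2222)
m(b) = sqrt(b + 2*b/(-5 + b)) (m(b) = sqrt((2*b)/(-5 + b) + b) = sqrt(2*b/(-5 + b) + b) = sqrt(b + 2*b/(-5 + b)))
29*m(w) = 29*sqrt(-38*(-3 - 38/9)/(9*(-5 - 38/9))) = 29*sqrt(-38/9*(-65/9)/(-83/9)) = 29*sqrt(-38/9*(-9/83)*(-65/9)) = 29*sqrt(-2470/747) = 29*(I*sqrt(205010)/249) = 29*I*sqrt(205010)/249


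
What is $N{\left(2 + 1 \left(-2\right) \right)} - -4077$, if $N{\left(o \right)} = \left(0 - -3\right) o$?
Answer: $4077$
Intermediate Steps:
$N{\left(o \right)} = 3 o$ ($N{\left(o \right)} = \left(0 + 3\right) o = 3 o$)
$N{\left(2 + 1 \left(-2\right) \right)} - -4077 = 3 \left(2 + 1 \left(-2\right)\right) - -4077 = 3 \left(2 - 2\right) + 4077 = 3 \cdot 0 + 4077 = 0 + 4077 = 4077$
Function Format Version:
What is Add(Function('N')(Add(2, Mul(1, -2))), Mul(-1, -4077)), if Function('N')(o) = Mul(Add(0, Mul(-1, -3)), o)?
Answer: 4077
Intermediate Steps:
Function('N')(o) = Mul(3, o) (Function('N')(o) = Mul(Add(0, 3), o) = Mul(3, o))
Add(Function('N')(Add(2, Mul(1, -2))), Mul(-1, -4077)) = Add(Mul(3, Add(2, Mul(1, -2))), Mul(-1, -4077)) = Add(Mul(3, Add(2, -2)), 4077) = Add(Mul(3, 0), 4077) = Add(0, 4077) = 4077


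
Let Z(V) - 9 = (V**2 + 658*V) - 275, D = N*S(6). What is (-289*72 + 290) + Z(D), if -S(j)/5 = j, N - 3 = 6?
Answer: -125544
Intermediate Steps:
N = 9 (N = 3 + 6 = 9)
S(j) = -5*j
D = -270 (D = 9*(-5*6) = 9*(-30) = -270)
Z(V) = -266 + V**2 + 658*V (Z(V) = 9 + ((V**2 + 658*V) - 275) = 9 + (-275 + V**2 + 658*V) = -266 + V**2 + 658*V)
(-289*72 + 290) + Z(D) = (-289*72 + 290) + (-266 + (-270)**2 + 658*(-270)) = (-20808 + 290) + (-266 + 72900 - 177660) = -20518 - 105026 = -125544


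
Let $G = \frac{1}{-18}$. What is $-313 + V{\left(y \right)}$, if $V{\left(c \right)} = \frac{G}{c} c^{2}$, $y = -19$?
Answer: $- \frac{5615}{18} \approx -311.94$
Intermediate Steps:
$G = - \frac{1}{18} \approx -0.055556$
$V{\left(c \right)} = - \frac{c}{18}$ ($V{\left(c \right)} = - \frac{1}{18 c} c^{2} = - \frac{c}{18}$)
$-313 + V{\left(y \right)} = -313 - - \frac{19}{18} = -313 + \frac{19}{18} = - \frac{5615}{18}$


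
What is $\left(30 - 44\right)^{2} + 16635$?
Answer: $16831$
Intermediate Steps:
$\left(30 - 44\right)^{2} + 16635 = \left(-14\right)^{2} + 16635 = 196 + 16635 = 16831$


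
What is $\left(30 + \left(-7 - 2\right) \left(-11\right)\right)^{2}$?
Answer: $16641$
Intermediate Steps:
$\left(30 + \left(-7 - 2\right) \left(-11\right)\right)^{2} = \left(30 - -99\right)^{2} = \left(30 + 99\right)^{2} = 129^{2} = 16641$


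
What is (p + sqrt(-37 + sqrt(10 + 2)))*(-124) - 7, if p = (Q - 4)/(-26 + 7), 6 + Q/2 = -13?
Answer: -5341/19 - 124*I*sqrt(37 - 2*sqrt(3)) ≈ -281.11 - 718.09*I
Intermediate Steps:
Q = -38 (Q = -12 + 2*(-13) = -12 - 26 = -38)
p = 42/19 (p = (-38 - 4)/(-26 + 7) = -42/(-19) = -42*(-1/19) = 42/19 ≈ 2.2105)
(p + sqrt(-37 + sqrt(10 + 2)))*(-124) - 7 = (42/19 + sqrt(-37 + sqrt(10 + 2)))*(-124) - 7 = (42/19 + sqrt(-37 + sqrt(12)))*(-124) - 7 = (42/19 + sqrt(-37 + 2*sqrt(3)))*(-124) - 7 = (-5208/19 - 124*sqrt(-37 + 2*sqrt(3))) - 7 = -5341/19 - 124*sqrt(-37 + 2*sqrt(3))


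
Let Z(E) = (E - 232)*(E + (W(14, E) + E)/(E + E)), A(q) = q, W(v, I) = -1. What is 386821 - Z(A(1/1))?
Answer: 387052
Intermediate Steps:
Z(E) = (-232 + E)*(E + (-1 + E)/(2*E)) (Z(E) = (E - 232)*(E + (-1 + E)/(E + E)) = (-232 + E)*(E + (-1 + E)/((2*E))) = (-232 + E)*(E + (-1 + E)*(1/(2*E))) = (-232 + E)*(E + (-1 + E)/(2*E)))
386821 - Z(A(1/1)) = 386821 - (-233/2 + (1/1)² + 116/(1/1) - 463/2/1) = 386821 - (-233/2 + 1² + 116/1 - 463/2*1) = 386821 - (-233/2 + 1 + 116*1 - 463/2) = 386821 - (-233/2 + 1 + 116 - 463/2) = 386821 - 1*(-231) = 386821 + 231 = 387052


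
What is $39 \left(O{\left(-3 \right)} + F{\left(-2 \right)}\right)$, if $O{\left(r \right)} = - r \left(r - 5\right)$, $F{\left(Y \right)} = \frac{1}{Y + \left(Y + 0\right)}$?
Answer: $- \frac{3783}{4} \approx -945.75$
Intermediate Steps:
$F{\left(Y \right)} = \frac{1}{2 Y}$ ($F{\left(Y \right)} = \frac{1}{Y + Y} = \frac{1}{2 Y}$)
$O{\left(r \right)} = - r \left(-5 + r\right)$
$39 \left(O{\left(-3 \right)} + F{\left(-2 \right)}\right) = 39 \left(- 3 \left(5 - -3\right) + \frac{1}{2 \left(-2\right)}\right) = 39 \left(- 3 \left(5 + 3\right) + \frac{1}{2} \left(- \frac{1}{2}\right)\right) = 39 \left(\left(-3\right) 8 - \frac{1}{4}\right) = 39 \left(-24 - \frac{1}{4}\right) = 39 \left(- \frac{97}{4}\right) = - \frac{3783}{4}$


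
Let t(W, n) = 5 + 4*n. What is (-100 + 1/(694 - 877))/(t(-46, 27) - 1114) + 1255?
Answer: 229912966/183183 ≈ 1255.1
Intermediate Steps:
(-100 + 1/(694 - 877))/(t(-46, 27) - 1114) + 1255 = (-100 + 1/(694 - 877))/((5 + 4*27) - 1114) + 1255 = (-100 + 1/(-183))/((5 + 108) - 1114) + 1255 = (-100 - 1/183)/(113 - 1114) + 1255 = -18301/183/(-1001) + 1255 = -18301/183*(-1/1001) + 1255 = 18301/183183 + 1255 = 229912966/183183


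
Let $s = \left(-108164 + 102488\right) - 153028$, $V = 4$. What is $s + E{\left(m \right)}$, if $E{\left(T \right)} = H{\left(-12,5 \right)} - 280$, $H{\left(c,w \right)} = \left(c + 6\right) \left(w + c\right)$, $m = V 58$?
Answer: $-158942$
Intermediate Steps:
$s = -158704$ ($s = -5676 - 153028 = -158704$)
$m = 232$ ($m = 4 \cdot 58 = 232$)
$H{\left(c,w \right)} = \left(6 + c\right) \left(c + w\right)$
$E{\left(T \right)} = -238$ ($E{\left(T \right)} = \left(\left(-12\right)^{2} + 6 \left(-12\right) + 6 \cdot 5 - 60\right) - 280 = \left(144 - 72 + 30 - 60\right) - 280 = 42 - 280 = -238$)
$s + E{\left(m \right)} = -158704 - 238 = -158942$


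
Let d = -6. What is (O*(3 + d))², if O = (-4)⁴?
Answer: 589824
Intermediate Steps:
O = 256
(O*(3 + d))² = (256*(3 - 6))² = (256*(-3))² = (-768)² = 589824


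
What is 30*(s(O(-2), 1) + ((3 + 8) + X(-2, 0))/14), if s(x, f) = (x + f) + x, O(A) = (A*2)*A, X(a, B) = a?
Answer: 3705/7 ≈ 529.29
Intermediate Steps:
O(A) = 2*A**2 (O(A) = (2*A)*A = 2*A**2)
s(x, f) = f + 2*x (s(x, f) = (f + x) + x = f + 2*x)
30*(s(O(-2), 1) + ((3 + 8) + X(-2, 0))/14) = 30*((1 + 2*(2*(-2)**2)) + ((3 + 8) - 2)/14) = 30*((1 + 2*(2*4)) + (11 - 2)*(1/14)) = 30*((1 + 2*8) + 9*(1/14)) = 30*((1 + 16) + 9/14) = 30*(17 + 9/14) = 30*(247/14) = 3705/7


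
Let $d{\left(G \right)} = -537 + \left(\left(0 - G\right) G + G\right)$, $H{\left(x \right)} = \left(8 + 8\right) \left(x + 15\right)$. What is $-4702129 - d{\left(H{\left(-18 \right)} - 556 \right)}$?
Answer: $-4336172$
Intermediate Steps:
$H{\left(x \right)} = 240 + 16 x$ ($H{\left(x \right)} = 16 \left(15 + x\right) = 240 + 16 x$)
$d{\left(G \right)} = -537 + G - G^{2}$ ($d{\left(G \right)} = -537 + \left(- G G + G\right) = -537 - \left(G^{2} - G\right) = -537 + G - G^{2}$)
$-4702129 - d{\left(H{\left(-18 \right)} - 556 \right)} = -4702129 - \left(-537 + \left(\left(240 + 16 \left(-18\right)\right) - 556\right) - \left(\left(240 + 16 \left(-18\right)\right) - 556\right)^{2}\right) = -4702129 - \left(-537 + \left(\left(240 - 288\right) - 556\right) - \left(\left(240 - 288\right) - 556\right)^{2}\right) = -4702129 - \left(-537 - 604 - \left(-48 - 556\right)^{2}\right) = -4702129 - \left(-537 - 604 - \left(-604\right)^{2}\right) = -4702129 - \left(-537 - 604 - 364816\right) = -4702129 - -365957 = -4702129 + 365957 = -4336172$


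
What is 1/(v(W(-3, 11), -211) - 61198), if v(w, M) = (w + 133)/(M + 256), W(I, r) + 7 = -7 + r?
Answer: -9/550756 ≈ -1.6341e-5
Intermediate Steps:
W(I, r) = -14 + r (W(I, r) = -7 + (-7 + r) = -14 + r)
v(w, M) = (133 + w)/(256 + M)
1/(v(W(-3, 11), -211) - 61198) = 1/((133 + (-14 + 11))/(256 - 211) - 61198) = 1/((133 - 3)/45 - 61198) = 1/((1/45)*130 - 61198) = 1/(26/9 - 61198) = 1/(-550756/9) = -9/550756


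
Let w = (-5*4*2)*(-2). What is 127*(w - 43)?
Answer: 4699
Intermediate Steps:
w = 80 (w = -20*2*(-2) = -40*(-2) = 80)
127*(w - 43) = 127*(80 - 43) = 127*37 = 4699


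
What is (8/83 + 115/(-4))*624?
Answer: -1484028/83 ≈ -17880.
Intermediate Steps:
(8/83 + 115/(-4))*624 = (8*(1/83) + 115*(-¼))*624 = (8/83 - 115/4)*624 = -9513/332*624 = -1484028/83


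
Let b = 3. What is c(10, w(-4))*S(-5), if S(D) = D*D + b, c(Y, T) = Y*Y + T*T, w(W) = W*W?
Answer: 9968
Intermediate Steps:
w(W) = W**2
c(Y, T) = T**2 + Y**2 (c(Y, T) = Y**2 + T**2 = T**2 + Y**2)
S(D) = 3 + D**2 (S(D) = D*D + 3 = D**2 + 3 = 3 + D**2)
c(10, w(-4))*S(-5) = (((-4)**2)**2 + 10**2)*(3 + (-5)**2) = (16**2 + 100)*(3 + 25) = (256 + 100)*28 = 356*28 = 9968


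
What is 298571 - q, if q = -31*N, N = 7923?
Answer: 544184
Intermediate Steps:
q = -245613 (q = -31*7923 = -245613)
298571 - q = 298571 - 1*(-245613) = 298571 + 245613 = 544184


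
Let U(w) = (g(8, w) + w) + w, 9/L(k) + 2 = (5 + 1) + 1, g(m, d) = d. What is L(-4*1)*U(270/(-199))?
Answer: -1458/199 ≈ -7.3266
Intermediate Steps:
L(k) = 9/5 (L(k) = 9/(-2 + ((5 + 1) + 1)) = 9/(-2 + (6 + 1)) = 9/(-2 + 7) = 9/5)
U(w) = 3*w (U(w) = (w + w) + w = 2*w + w = 3*w)
L(-4*1)*U(270/(-199)) = 9*(3*(270/(-199)))/5 = 9*(3*(270*(-1/199)))/5 = 9*(3*(-270/199))/5 = (9/5)*(-810/199) = -1458/199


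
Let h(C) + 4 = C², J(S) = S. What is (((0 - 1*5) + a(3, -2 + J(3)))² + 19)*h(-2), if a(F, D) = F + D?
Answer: 0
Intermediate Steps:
h(C) = -4 + C²
a(F, D) = D + F
(((0 - 1*5) + a(3, -2 + J(3)))² + 19)*h(-2) = (((0 - 1*5) + ((-2 + 3) + 3))² + 19)*(-4 + (-2)²) = (((0 - 5) + (1 + 3))² + 19)*(-4 + 4) = ((-5 + 4)² + 19)*0 = ((-1)² + 19)*0 = (1 + 19)*0 = 20*0 = 0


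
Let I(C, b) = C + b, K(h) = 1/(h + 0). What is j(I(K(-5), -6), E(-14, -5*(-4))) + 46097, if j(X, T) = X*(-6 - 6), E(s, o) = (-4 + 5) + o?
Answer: 230857/5 ≈ 46171.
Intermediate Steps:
K(h) = 1/h
E(s, o) = 1 + o
j(X, T) = -12*X (j(X, T) = X*(-12) = -12*X)
j(I(K(-5), -6), E(-14, -5*(-4))) + 46097 = -12*(1/(-5) - 6) + 46097 = -12*(-⅕ - 6) + 46097 = -12*(-31/5) + 46097 = 372/5 + 46097 = 230857/5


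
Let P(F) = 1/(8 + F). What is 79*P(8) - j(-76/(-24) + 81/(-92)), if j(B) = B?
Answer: 2927/1104 ≈ 2.6513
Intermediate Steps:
79*P(8) - j(-76/(-24) + 81/(-92)) = 79/(8 + 8) - (-76/(-24) + 81/(-92)) = 79/16 - (-76*(-1/24) + 81*(-1/92)) = 79*(1/16) - (19/6 - 81/92) = 79/16 - 1*631/276 = 79/16 - 631/276 = 2927/1104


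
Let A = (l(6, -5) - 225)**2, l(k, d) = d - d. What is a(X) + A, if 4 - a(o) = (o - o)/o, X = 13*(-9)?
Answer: 50629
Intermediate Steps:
l(k, d) = 0
X = -117
a(o) = 4 (a(o) = 4 - (o - o)/o = 4 - 0/o = 4 - 1*0 = 4 + 0 = 4)
A = 50625 (A = (0 - 225)**2 = (-225)**2 = 50625)
a(X) + A = 4 + 50625 = 50629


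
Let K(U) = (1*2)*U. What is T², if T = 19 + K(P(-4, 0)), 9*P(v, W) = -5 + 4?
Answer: 28561/81 ≈ 352.60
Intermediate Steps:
P(v, W) = -⅑ (P(v, W) = (-5 + 4)/9 = (⅑)*(-1) = -⅑)
K(U) = 2*U
T = 169/9 (T = 19 + 2*(-⅑) = 19 - 2/9 = 169/9 ≈ 18.778)
T² = (169/9)² = 28561/81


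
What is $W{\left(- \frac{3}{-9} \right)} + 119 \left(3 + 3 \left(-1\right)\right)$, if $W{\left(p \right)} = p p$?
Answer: $\frac{1}{9} \approx 0.11111$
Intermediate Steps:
$W{\left(p \right)} = p^{2}$
$W{\left(- \frac{3}{-9} \right)} + 119 \left(3 + 3 \left(-1\right)\right) = \left(- \frac{3}{-9}\right)^{2} + 119 \left(3 + 3 \left(-1\right)\right) = \left(\left(-3\right) \left(- \frac{1}{9}\right)\right)^{2} + 119 \left(3 - 3\right) = \left(\frac{1}{3}\right)^{2} + 119 \cdot 0 = \frac{1}{9} + 0 = \frac{1}{9}$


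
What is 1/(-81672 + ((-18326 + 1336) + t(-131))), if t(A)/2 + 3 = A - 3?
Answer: -1/98936 ≈ -1.0108e-5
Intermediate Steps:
t(A) = -12 + 2*A (t(A) = -6 + 2*(A - 3) = -6 + 2*(-3 + A) = -6 + (-6 + 2*A) = -12 + 2*A)
1/(-81672 + ((-18326 + 1336) + t(-131))) = 1/(-81672 + ((-18326 + 1336) + (-12 + 2*(-131)))) = 1/(-81672 + (-16990 + (-12 - 262))) = 1/(-81672 + (-16990 - 274)) = 1/(-81672 - 17264) = 1/(-98936) = -1/98936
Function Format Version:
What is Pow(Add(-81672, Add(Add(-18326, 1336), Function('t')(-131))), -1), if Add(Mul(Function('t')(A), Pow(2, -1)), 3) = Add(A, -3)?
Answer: Rational(-1, 98936) ≈ -1.0108e-5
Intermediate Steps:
Function('t')(A) = Add(-12, Mul(2, A)) (Function('t')(A) = Add(-6, Mul(2, Add(A, -3))) = Add(-6, Mul(2, Add(-3, A))) = Add(-6, Add(-6, Mul(2, A))) = Add(-12, Mul(2, A)))
Pow(Add(-81672, Add(Add(-18326, 1336), Function('t')(-131))), -1) = Pow(Add(-81672, Add(Add(-18326, 1336), Add(-12, Mul(2, -131)))), -1) = Pow(Add(-81672, Add(-16990, Add(-12, -262))), -1) = Pow(Add(-81672, Add(-16990, -274)), -1) = Pow(Add(-81672, -17264), -1) = Pow(-98936, -1) = Rational(-1, 98936)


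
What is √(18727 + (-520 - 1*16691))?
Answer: 2*√379 ≈ 38.936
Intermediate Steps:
√(18727 + (-520 - 1*16691)) = √(18727 + (-520 - 16691)) = √(18727 - 17211) = √1516 = 2*√379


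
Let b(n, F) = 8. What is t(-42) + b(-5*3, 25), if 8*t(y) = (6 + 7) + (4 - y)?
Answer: 123/8 ≈ 15.375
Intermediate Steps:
t(y) = 17/8 - y/8 (t(y) = ((6 + 7) + (4 - y))/8 = (13 + (4 - y))/8 = (17 - y)/8 = 17/8 - y/8)
t(-42) + b(-5*3, 25) = (17/8 - ⅛*(-42)) + 8 = (17/8 + 21/4) + 8 = 59/8 + 8 = 123/8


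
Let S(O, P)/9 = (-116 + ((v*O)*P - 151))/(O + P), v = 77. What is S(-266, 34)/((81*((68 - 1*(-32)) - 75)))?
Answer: 139331/10440 ≈ 13.346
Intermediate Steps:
S(O, P) = 9*(-267 + 77*O*P)/(O + P) (S(O, P) = 9*((-116 + ((77*O)*P - 151))/(O + P)) = 9*((-116 + (77*O*P - 151))/(O + P)) = 9*((-116 + (-151 + 77*O*P))/(O + P)) = 9*((-267 + 77*O*P)/(O + P)) = 9*(-267 + 77*O*P)/(O + P))
S(-266, 34)/((81*((68 - 1*(-32)) - 75))) = (9*(-267 + 77*(-266)*34)/(-266 + 34))/((81*((68 - 1*(-32)) - 75))) = (9*(-267 - 696388)/(-232))/((81*((68 + 32) - 75))) = (9*(-1/232)*(-696655))/((81*(100 - 75))) = 6269895/(232*((81*25))) = (6269895/232)/2025 = (6269895/232)*(1/2025) = 139331/10440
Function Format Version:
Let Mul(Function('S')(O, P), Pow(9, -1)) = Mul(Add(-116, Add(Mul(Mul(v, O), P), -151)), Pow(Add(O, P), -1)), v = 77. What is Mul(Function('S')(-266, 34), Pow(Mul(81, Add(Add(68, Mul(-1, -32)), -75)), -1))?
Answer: Rational(139331, 10440) ≈ 13.346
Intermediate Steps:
Function('S')(O, P) = Mul(9, Pow(Add(O, P), -1), Add(-267, Mul(77, O, P))) (Function('S')(O, P) = Mul(9, Mul(Add(-116, Add(Mul(Mul(77, O), P), -151)), Pow(Add(O, P), -1))) = Mul(9, Mul(Add(-116, Add(Mul(77, O, P), -151)), Pow(Add(O, P), -1))) = Mul(9, Mul(Add(-116, Add(-151, Mul(77, O, P))), Pow(Add(O, P), -1))) = Mul(9, Mul(Add(-267, Mul(77, O, P)), Pow(Add(O, P), -1))) = Mul(9, Mul(Pow(Add(O, P), -1), Add(-267, Mul(77, O, P)))) = Mul(9, Pow(Add(O, P), -1), Add(-267, Mul(77, O, P))))
Mul(Function('S')(-266, 34), Pow(Mul(81, Add(Add(68, Mul(-1, -32)), -75)), -1)) = Mul(Mul(9, Pow(Add(-266, 34), -1), Add(-267, Mul(77, -266, 34))), Pow(Mul(81, Add(Add(68, Mul(-1, -32)), -75)), -1)) = Mul(Mul(9, Pow(-232, -1), Add(-267, -696388)), Pow(Mul(81, Add(Add(68, 32), -75)), -1)) = Mul(Mul(9, Rational(-1, 232), -696655), Pow(Mul(81, Add(100, -75)), -1)) = Mul(Rational(6269895, 232), Pow(Mul(81, 25), -1)) = Mul(Rational(6269895, 232), Pow(2025, -1)) = Mul(Rational(6269895, 232), Rational(1, 2025)) = Rational(139331, 10440)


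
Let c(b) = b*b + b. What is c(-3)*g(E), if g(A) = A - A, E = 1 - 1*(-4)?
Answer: 0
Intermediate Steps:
c(b) = b + b² (c(b) = b² + b = b + b²)
E = 5 (E = 1 + 4 = 5)
g(A) = 0
c(-3)*g(E) = -3*(1 - 3)*0 = -3*(-2)*0 = 6*0 = 0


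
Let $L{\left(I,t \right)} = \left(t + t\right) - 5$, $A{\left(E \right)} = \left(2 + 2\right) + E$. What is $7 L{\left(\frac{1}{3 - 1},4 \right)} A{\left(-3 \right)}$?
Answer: $21$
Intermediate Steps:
$A{\left(E \right)} = 4 + E$
$L{\left(I,t \right)} = -5 + 2 t$ ($L{\left(I,t \right)} = 2 t - 5 = -5 + 2 t$)
$7 L{\left(\frac{1}{3 - 1},4 \right)} A{\left(-3 \right)} = 7 \left(-5 + 2 \cdot 4\right) \left(4 - 3\right) = 7 \left(-5 + 8\right) 1 = 7 \cdot 3 \cdot 1 = 21 \cdot 1 = 21$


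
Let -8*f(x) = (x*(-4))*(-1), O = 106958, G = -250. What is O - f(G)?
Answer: 106833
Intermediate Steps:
f(x) = -x/2 (f(x) = -x*(-4)*(-1)/8 = -(-4*x)*(-1)/8 = -x/2)
O - f(G) = 106958 - (-1)*(-250)/2 = 106958 - 1*125 = 106958 - 125 = 106833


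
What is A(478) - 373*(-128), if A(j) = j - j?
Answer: 47744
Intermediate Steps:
A(j) = 0
A(478) - 373*(-128) = 0 - 373*(-128) = 0 + 47744 = 47744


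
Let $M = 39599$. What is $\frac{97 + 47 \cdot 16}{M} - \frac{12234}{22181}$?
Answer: $- \frac{465622497}{878345419} \approx -0.53011$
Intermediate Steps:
$\frac{97 + 47 \cdot 16}{M} - \frac{12234}{22181} = \frac{97 + 47 \cdot 16}{39599} - \frac{12234}{22181} = \left(97 + 752\right) \frac{1}{39599} - \frac{12234}{22181} = 849 \cdot \frac{1}{39599} - \frac{12234}{22181} = \frac{849}{39599} - \frac{12234}{22181} = - \frac{465622497}{878345419}$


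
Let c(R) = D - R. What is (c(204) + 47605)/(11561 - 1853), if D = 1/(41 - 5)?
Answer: 1706437/349488 ≈ 4.8827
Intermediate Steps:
D = 1/36 ≈ 0.027778
c(R) = 1/36 - R
(c(204) + 47605)/(11561 - 1853) = ((1/36 - 1*204) + 47605)/(11561 - 1853) = ((1/36 - 204) + 47605)/9708 = (-7343/36 + 47605)*(1/9708) = (1706437/36)*(1/9708) = 1706437/349488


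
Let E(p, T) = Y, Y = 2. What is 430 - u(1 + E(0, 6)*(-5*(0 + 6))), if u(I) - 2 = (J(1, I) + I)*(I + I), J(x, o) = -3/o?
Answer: -6528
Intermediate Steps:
E(p, T) = 2
u(I) = 2 + 2*I*(I - 3/I) (u(I) = 2 + (-3/I + I)*(I + I) = 2 + (I - 3/I)*(2*I) = 2 + 2*I*(I - 3/I))
430 - u(1 + E(0, 6)*(-5*(0 + 6))) = 430 - (-4 + 2*(1 + 2*(-5*(0 + 6)))²) = 430 - (-4 + 2*(1 + 2*(-5*6))²) = 430 - (-4 + 2*(1 + 2*(-30))²) = 430 - (-4 + 2*(1 - 60)²) = 430 - (-4 + 2*(-59)²) = 430 - (-4 + 2*3481) = 430 - (-4 + 6962) = 430 - 1*6958 = 430 - 6958 = -6528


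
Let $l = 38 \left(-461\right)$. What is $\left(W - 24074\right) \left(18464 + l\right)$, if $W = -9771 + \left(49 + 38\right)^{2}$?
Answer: $-24857096$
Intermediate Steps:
$W = -2202$ ($W = -9771 + 87^{2} = -9771 + 7569 = -2202$)
$l = -17518$
$\left(W - 24074\right) \left(18464 + l\right) = \left(-2202 - 24074\right) \left(18464 - 17518\right) = \left(-26276\right) 946 = -24857096$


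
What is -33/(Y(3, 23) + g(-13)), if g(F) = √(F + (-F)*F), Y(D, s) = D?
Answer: -99/191 + 33*I*√182/191 ≈ -0.51832 + 2.3309*I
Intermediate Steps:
g(F) = √(F - F²)
-33/(Y(3, 23) + g(-13)) = -33/(3 + √(-13*(1 - 1*(-13)))) = -33/(3 + √(-13*(1 + 13))) = -33/(3 + √(-13*14)) = -33/(3 + √(-182)) = -33/(3 + I*√182)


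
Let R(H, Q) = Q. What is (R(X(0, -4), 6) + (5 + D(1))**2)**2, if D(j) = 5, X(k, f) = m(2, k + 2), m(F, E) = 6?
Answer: 11236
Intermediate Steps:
X(k, f) = 6
(R(X(0, -4), 6) + (5 + D(1))**2)**2 = (6 + (5 + 5)**2)**2 = (6 + 10**2)**2 = (6 + 100)**2 = 106**2 = 11236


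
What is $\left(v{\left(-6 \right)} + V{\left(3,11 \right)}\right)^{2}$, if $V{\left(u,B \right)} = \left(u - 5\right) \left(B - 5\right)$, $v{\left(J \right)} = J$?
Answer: $324$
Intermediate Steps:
$V{\left(u,B \right)} = \left(-5 + B\right) \left(-5 + u\right)$ ($V{\left(u,B \right)} = \left(-5 + u\right) \left(-5 + B\right) = \left(-5 + B\right) \left(-5 + u\right)$)
$\left(v{\left(-6 \right)} + V{\left(3,11 \right)}\right)^{2} = \left(-6 + \left(25 - 55 - 15 + 11 \cdot 3\right)\right)^{2} = \left(-6 + \left(25 - 55 - 15 + 33\right)\right)^{2} = \left(-6 - 12\right)^{2} = \left(-18\right)^{2} = 324$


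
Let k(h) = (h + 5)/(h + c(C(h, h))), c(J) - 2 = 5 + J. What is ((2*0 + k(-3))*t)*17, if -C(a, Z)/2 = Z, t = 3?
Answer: 51/5 ≈ 10.200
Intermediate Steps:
C(a, Z) = -2*Z
c(J) = 7 + J (c(J) = 2 + (5 + J) = 7 + J)
k(h) = (5 + h)/(7 - h) (k(h) = (h + 5)/(h + (7 - 2*h)) = (5 + h)/(7 - h))
((2*0 + k(-3))*t)*17 = ((2*0 + (5 - 3)/(7 - 1*(-3)))*3)*17 = ((0 + 2/(7 + 3))*3)*17 = ((0 + 2/10)*3)*17 = ((0 + (⅒)*2)*3)*17 = ((0 + ⅕)*3)*17 = ((⅕)*3)*17 = (⅗)*17 = 51/5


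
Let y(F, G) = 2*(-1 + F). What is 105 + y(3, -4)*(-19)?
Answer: 29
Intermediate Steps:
y(F, G) = -2 + 2*F
105 + y(3, -4)*(-19) = 105 + (-2 + 2*3)*(-19) = 105 + (-2 + 6)*(-19) = 105 + 4*(-19) = 105 - 76 = 29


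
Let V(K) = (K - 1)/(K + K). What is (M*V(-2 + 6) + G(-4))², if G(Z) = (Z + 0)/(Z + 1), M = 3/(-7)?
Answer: 38809/28224 ≈ 1.3750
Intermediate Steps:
V(K) = (-1 + K)/(2*K) (V(K) = (-1 + K)/((2*K)) = (-1 + K)*(1/(2*K)) = (-1 + K)/(2*K))
M = -3/7 (M = 3*(-⅐) = -3/7 ≈ -0.42857)
G(Z) = Z/(1 + Z)
(M*V(-2 + 6) + G(-4))² = (-3*(-1 + (-2 + 6))/(14*(-2 + 6)) - 4/(1 - 4))² = (-3*(-1 + 4)/(14*4) - 4/(-3))² = (-3*3/(14*4) - 4*(-⅓))² = (-3/7*3/8 + 4/3)² = (-9/56 + 4/3)² = (197/168)² = 38809/28224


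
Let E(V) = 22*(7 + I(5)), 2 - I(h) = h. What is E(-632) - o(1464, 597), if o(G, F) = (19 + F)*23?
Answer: -14080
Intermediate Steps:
I(h) = 2 - h
o(G, F) = 437 + 23*F
E(V) = 88 (E(V) = 22*(7 + (2 - 1*5)) = 22*(7 + (2 - 5)) = 22*(7 - 3) = 22*4 = 88)
E(-632) - o(1464, 597) = 88 - (437 + 23*597) = 88 - (437 + 13731) = 88 - 1*14168 = 88 - 14168 = -14080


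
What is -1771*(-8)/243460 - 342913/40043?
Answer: -2961366777/348173885 ≈ -8.5054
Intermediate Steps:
-1771*(-8)/243460 - 342913/40043 = 14168*(1/243460) - 342913*1/40043 = 506/8695 - 342913/40043 = -2961366777/348173885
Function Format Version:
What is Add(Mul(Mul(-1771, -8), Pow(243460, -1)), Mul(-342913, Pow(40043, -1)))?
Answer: Rational(-2961366777, 348173885) ≈ -8.5054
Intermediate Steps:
Add(Mul(Mul(-1771, -8), Pow(243460, -1)), Mul(-342913, Pow(40043, -1))) = Add(Mul(14168, Rational(1, 243460)), Mul(-342913, Rational(1, 40043))) = Add(Rational(506, 8695), Rational(-342913, 40043)) = Rational(-2961366777, 348173885)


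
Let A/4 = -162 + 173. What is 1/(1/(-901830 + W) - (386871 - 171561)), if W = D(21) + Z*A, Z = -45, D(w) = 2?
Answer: -903808/194598900481 ≈ -4.6445e-6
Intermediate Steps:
A = 44 (A = 4*(-162 + 173) = 4*11 = 44)
W = -1978 (W = 2 - 45*44 = 2 - 1980 = -1978)
1/(1/(-901830 + W) - (386871 - 171561)) = 1/(1/(-901830 - 1978) - (386871 - 171561)) = 1/(1/(-903808) - 1*215310) = 1/(-1/903808 - 215310) = 1/(-194598900481/903808) = -903808/194598900481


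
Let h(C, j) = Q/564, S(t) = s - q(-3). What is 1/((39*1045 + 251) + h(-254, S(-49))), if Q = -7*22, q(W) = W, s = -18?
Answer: 282/11563615 ≈ 2.4387e-5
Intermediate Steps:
S(t) = -15 (S(t) = -18 - 1*(-3) = -18 + 3 = -15)
Q = -154
h(C, j) = -77/282 (h(C, j) = -154/564 = -154*1/564 = -77/282)
1/((39*1045 + 251) + h(-254, S(-49))) = 1/((39*1045 + 251) - 77/282) = 1/((40755 + 251) - 77/282) = 1/(41006 - 77/282) = 1/(11563615/282) = 282/11563615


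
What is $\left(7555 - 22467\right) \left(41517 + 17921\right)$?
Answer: $-886339456$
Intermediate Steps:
$\left(7555 - 22467\right) \left(41517 + 17921\right) = \left(-14912\right) 59438 = -886339456$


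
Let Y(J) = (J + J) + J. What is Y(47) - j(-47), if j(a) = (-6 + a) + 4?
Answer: 190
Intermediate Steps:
j(a) = -2 + a
Y(J) = 3*J (Y(J) = 2*J + J = 3*J)
Y(47) - j(-47) = 3*47 - (-2 - 47) = 141 - 1*(-49) = 141 + 49 = 190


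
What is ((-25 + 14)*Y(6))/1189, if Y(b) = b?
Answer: -66/1189 ≈ -0.055509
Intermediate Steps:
((-25 + 14)*Y(6))/1189 = ((-25 + 14)*6)/1189 = -11*6*(1/1189) = -66*1/1189 = -66/1189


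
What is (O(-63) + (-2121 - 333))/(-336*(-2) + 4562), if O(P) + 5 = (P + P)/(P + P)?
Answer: -1229/2617 ≈ -0.46962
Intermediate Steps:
O(P) = -4 (O(P) = -5 + (P + P)/(P + P) = -5 + (2*P)/((2*P)) = -5 + (2*P)*(1/(2*P)) = -5 + 1 = -4)
(O(-63) + (-2121 - 333))/(-336*(-2) + 4562) = (-4 + (-2121 - 333))/(-336*(-2) + 4562) = (-4 - 2454)/(672 + 4562) = -2458/5234 = -2458*1/5234 = -1229/2617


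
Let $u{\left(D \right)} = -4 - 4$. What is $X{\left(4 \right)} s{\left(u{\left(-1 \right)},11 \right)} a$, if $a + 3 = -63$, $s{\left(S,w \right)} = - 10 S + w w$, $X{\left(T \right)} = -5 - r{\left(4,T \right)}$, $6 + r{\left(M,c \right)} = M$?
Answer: $39798$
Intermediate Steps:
$u{\left(D \right)} = -8$ ($u{\left(D \right)} = -4 - 4 = -8$)
$r{\left(M,c \right)} = -6 + M$
$X{\left(T \right)} = -3$ ($X{\left(T \right)} = -5 - \left(-6 + 4\right) = -5 - -2 = -5 + 2 = -3$)
$s{\left(S,w \right)} = w^{2} - 10 S$ ($s{\left(S,w \right)} = - 10 S + w^{2} = w^{2} - 10 S$)
$a = -66$ ($a = -3 - 63 = -66$)
$X{\left(4 \right)} s{\left(u{\left(-1 \right)},11 \right)} a = - 3 \left(11^{2} - -80\right) \left(-66\right) = - 3 \left(121 + 80\right) \left(-66\right) = \left(-3\right) 201 \left(-66\right) = \left(-603\right) \left(-66\right) = 39798$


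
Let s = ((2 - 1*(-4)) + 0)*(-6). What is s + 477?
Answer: 441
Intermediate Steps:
s = -36 (s = ((2 + 4) + 0)*(-6) = (6 + 0)*(-6) = 6*(-6) = -36)
s + 477 = -36 + 477 = 441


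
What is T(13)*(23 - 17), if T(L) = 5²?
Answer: 150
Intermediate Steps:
T(L) = 25
T(13)*(23 - 17) = 25*(23 - 17) = 25*6 = 150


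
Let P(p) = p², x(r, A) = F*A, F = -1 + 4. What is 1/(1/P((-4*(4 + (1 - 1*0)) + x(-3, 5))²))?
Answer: 625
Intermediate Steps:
F = 3
x(r, A) = 3*A
1/(1/P((-4*(4 + (1 - 1*0)) + x(-3, 5))²)) = 1/(1/(((-4*(4 + (1 - 1*0)) + 3*5)²)²)) = 1/(1/(((-4*(4 + (1 + 0)) + 15)²)²)) = 1/(1/(((-4*(4 + 1) + 15)²)²)) = 1/(1/(((-4*5 + 15)²)²)) = 1/(1/(((-20 + 15)²)²)) = 1/(1/(((-5)²)²)) = 1/(1/(25²)) = 1/(1/625) = 625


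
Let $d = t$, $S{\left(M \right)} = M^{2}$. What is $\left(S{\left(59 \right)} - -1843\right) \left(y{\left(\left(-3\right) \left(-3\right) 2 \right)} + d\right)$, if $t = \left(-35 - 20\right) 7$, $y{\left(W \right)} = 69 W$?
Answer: $4562668$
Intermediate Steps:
$t = -385$ ($t = \left(-55\right) 7 = -385$)
$d = -385$
$\left(S{\left(59 \right)} - -1843\right) \left(y{\left(\left(-3\right) \left(-3\right) 2 \right)} + d\right) = \left(59^{2} - -1843\right) \left(69 \left(-3\right) \left(-3\right) 2 - 385\right) = \left(3481 + \left(-3 + 1846\right)\right) \left(69 \cdot 9 \cdot 2 - 385\right) = \left(3481 + 1843\right) \left(69 \cdot 18 - 385\right) = 5324 \left(1242 - 385\right) = 5324 \cdot 857 = 4562668$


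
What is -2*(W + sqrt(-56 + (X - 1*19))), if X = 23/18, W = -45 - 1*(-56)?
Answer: -22 - I*sqrt(2654)/3 ≈ -22.0 - 17.172*I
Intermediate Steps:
W = 11 (W = -45 + 56 = 11)
X = 23/18 (X = 23*(1/18) = 23/18 ≈ 1.2778)
-2*(W + sqrt(-56 + (X - 1*19))) = -2*(11 + sqrt(-56 + (23/18 - 1*19))) = -2*(11 + sqrt(-56 + (23/18 - 19))) = -2*(11 + sqrt(-56 - 319/18)) = -2*(11 + sqrt(-1327/18)) = -2*(11 + I*sqrt(2654)/6) = -22 - I*sqrt(2654)/3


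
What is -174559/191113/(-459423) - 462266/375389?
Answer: -828319974079267/672648883448139 ≈ -1.2314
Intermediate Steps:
-174559/191113/(-459423) - 462266/375389 = -174559*1/191113*(-1/459423) - 462266*1/375389 = -174559/191113*(-1/459423) - 9434/7661 = 174559/87801707799 - 9434/7661 = -828319974079267/672648883448139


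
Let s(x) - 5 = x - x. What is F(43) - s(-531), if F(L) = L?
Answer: 38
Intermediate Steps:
s(x) = 5 (s(x) = 5 + (x - x) = 5 + 0 = 5)
F(43) - s(-531) = 43 - 1*5 = 43 - 5 = 38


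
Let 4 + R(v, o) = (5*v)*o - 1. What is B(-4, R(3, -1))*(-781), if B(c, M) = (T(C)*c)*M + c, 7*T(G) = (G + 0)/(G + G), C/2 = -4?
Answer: -9372/7 ≈ -1338.9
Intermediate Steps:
C = -8 (C = 2*(-4) = -8)
T(G) = 1/14 (T(G) = ((G + 0)/(G + G))/7 = (G/((2*G)))/7 = (G*(1/(2*G)))/7 = (1/7)*(1/2) = 1/14)
R(v, o) = -5 + 5*o*v (R(v, o) = -4 + ((5*v)*o - 1) = -4 + (5*o*v - 1) = -4 + (-1 + 5*o*v) = -5 + 5*o*v)
B(c, M) = c + M*c/14 (B(c, M) = (c/14)*M + c = M*c/14 + c = c + M*c/14)
B(-4, R(3, -1))*(-781) = ((1/14)*(-4)*(14 + (-5 + 5*(-1)*3)))*(-781) = ((1/14)*(-4)*(14 + (-5 - 15)))*(-781) = ((1/14)*(-4)*(14 - 20))*(-781) = ((1/14)*(-4)*(-6))*(-781) = (12/7)*(-781) = -9372/7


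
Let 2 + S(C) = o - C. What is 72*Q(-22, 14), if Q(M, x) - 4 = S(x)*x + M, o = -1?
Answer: -18432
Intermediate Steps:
S(C) = -3 - C (S(C) = -2 + (-1 - C) = -3 - C)
Q(M, x) = 4 + M + x*(-3 - x) (Q(M, x) = 4 + ((-3 - x)*x + M) = 4 + (x*(-3 - x) + M) = 4 + (M + x*(-3 - x)) = 4 + M + x*(-3 - x))
72*Q(-22, 14) = 72*(4 - 22 - 1*14*(3 + 14)) = 72*(4 - 22 - 1*14*17) = 72*(4 - 22 - 238) = 72*(-256) = -18432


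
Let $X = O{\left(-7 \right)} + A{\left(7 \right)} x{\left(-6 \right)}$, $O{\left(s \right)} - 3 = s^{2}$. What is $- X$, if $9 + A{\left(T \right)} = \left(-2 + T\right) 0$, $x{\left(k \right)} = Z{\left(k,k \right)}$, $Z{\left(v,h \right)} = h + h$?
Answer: $-160$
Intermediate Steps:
$Z{\left(v,h \right)} = 2 h$
$x{\left(k \right)} = 2 k$
$O{\left(s \right)} = 3 + s^{2}$
$A{\left(T \right)} = -9$ ($A{\left(T \right)} = -9 + \left(-2 + T\right) 0 = -9 + 0 = -9$)
$X = 160$ ($X = \left(3 + \left(-7\right)^{2}\right) - 9 \cdot 2 \left(-6\right) = \left(3 + 49\right) - -108 = 52 + 108 = 160$)
$- X = \left(-1\right) 160 = -160$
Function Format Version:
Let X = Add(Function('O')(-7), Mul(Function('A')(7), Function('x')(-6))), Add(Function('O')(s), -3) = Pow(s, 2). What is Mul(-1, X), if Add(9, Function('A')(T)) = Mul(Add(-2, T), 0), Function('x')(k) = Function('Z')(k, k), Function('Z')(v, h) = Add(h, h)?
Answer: -160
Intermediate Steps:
Function('Z')(v, h) = Mul(2, h)
Function('x')(k) = Mul(2, k)
Function('O')(s) = Add(3, Pow(s, 2))
Function('A')(T) = -9 (Function('A')(T) = Add(-9, Mul(Add(-2, T), 0)) = Add(-9, 0) = -9)
X = 160 (X = Add(Add(3, Pow(-7, 2)), Mul(-9, Mul(2, -6))) = Add(Add(3, 49), Mul(-9, -12)) = Add(52, 108) = 160)
Mul(-1, X) = Mul(-1, 160) = -160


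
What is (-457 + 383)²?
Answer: 5476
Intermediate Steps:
(-457 + 383)² = (-74)² = 5476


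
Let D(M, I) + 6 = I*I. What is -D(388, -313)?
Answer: -97963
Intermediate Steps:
D(M, I) = -6 + I**2 (D(M, I) = -6 + I*I = -6 + I**2)
-D(388, -313) = -(-6 + (-313)**2) = -(-6 + 97969) = -1*97963 = -97963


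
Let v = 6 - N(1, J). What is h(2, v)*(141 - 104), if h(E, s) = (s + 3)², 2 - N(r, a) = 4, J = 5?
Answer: 4477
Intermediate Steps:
N(r, a) = -2 (N(r, a) = 2 - 1*4 = 2 - 4 = -2)
v = 8 (v = 6 - 1*(-2) = 6 + 2 = 8)
h(E, s) = (3 + s)²
h(2, v)*(141 - 104) = (3 + 8)²*(141 - 104) = 11²*37 = 121*37 = 4477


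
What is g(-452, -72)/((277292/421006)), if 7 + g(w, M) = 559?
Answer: 320988/383 ≈ 838.09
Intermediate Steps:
g(w, M) = 552 (g(w, M) = -7 + 559 = 552)
g(-452, -72)/((277292/421006)) = 552/((277292/421006)) = 552/((277292*(1/421006))) = 552/(766/1163) = 552*(1163/766) = 320988/383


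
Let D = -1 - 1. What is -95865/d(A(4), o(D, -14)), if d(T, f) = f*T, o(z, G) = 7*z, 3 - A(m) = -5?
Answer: 13695/16 ≈ 855.94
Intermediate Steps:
D = -2
A(m) = 8 (A(m) = 3 - 1*(-5) = 3 + 5 = 8)
d(T, f) = T*f
-95865/d(A(4), o(D, -14)) = -95865/(8*(7*(-2))) = -95865/(8*(-14)) = -95865/(-112) = -95865*(-1/112) = 13695/16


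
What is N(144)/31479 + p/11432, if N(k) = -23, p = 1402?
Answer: 21935311/179933964 ≈ 0.12191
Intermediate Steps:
N(144)/31479 + p/11432 = -23/31479 + 1402/11432 = -23*1/31479 + 1402*(1/11432) = -23/31479 + 701/5716 = 21935311/179933964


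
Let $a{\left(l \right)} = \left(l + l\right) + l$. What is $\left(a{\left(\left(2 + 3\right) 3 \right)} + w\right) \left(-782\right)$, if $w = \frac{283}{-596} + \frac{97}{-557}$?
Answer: $- \frac{5756809127}{165986} \approx -34683.0$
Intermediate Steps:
$a{\left(l \right)} = 3 l$ ($a{\left(l \right)} = 2 l + l = 3 l$)
$w = - \frac{215443}{331972}$ ($w = 283 \left(- \frac{1}{596}\right) + 97 \left(- \frac{1}{557}\right) = - \frac{283}{596} - \frac{97}{557} = - \frac{215443}{331972} \approx -0.64898$)
$\left(a{\left(\left(2 + 3\right) 3 \right)} + w\right) \left(-782\right) = \left(3 \left(2 + 3\right) 3 - \frac{215443}{331972}\right) \left(-782\right) = \left(3 \cdot 5 \cdot 3 - \frac{215443}{331972}\right) \left(-782\right) = \left(3 \cdot 15 - \frac{215443}{331972}\right) \left(-782\right) = \left(45 - \frac{215443}{331972}\right) \left(-782\right) = \frac{14723297}{331972} \left(-782\right) = - \frac{5756809127}{165986}$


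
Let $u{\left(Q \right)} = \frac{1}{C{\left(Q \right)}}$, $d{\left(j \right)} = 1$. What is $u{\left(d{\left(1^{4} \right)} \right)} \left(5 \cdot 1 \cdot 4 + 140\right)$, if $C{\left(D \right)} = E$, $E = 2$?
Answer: $80$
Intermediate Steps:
$C{\left(D \right)} = 2$
$u{\left(Q \right)} = \frac{1}{2}$
$u{\left(d{\left(1^{4} \right)} \right)} \left(5 \cdot 1 \cdot 4 + 140\right) = \frac{5 \cdot 1 \cdot 4 + 140}{2} = \frac{5 \cdot 4 + 140}{2} = \frac{20 + 140}{2} = \frac{1}{2} \cdot 160 = 80$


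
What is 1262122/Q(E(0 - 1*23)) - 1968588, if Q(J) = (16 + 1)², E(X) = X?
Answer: -567659810/289 ≈ -1.9642e+6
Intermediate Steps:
Q(J) = 289 (Q(J) = 17² = 289)
1262122/Q(E(0 - 1*23)) - 1968588 = 1262122/289 - 1968588 = -567659810/289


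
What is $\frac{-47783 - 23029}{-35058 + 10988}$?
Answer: $\frac{35406}{12035} \approx 2.9419$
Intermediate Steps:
$\frac{-47783 - 23029}{-35058 + 10988} = - \frac{70812}{-24070} = \left(-70812\right) \left(- \frac{1}{24070}\right) = \frac{35406}{12035}$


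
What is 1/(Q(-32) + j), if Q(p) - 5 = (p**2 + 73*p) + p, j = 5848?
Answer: 1/4509 ≈ 0.00022178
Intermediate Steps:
Q(p) = 5 + p**2 + 74*p (Q(p) = 5 + ((p**2 + 73*p) + p) = 5 + (p**2 + 74*p) = 5 + p**2 + 74*p)
1/(Q(-32) + j) = 1/((5 + (-32)**2 + 74*(-32)) + 5848) = 1/((5 + 1024 - 2368) + 5848) = 1/(-1339 + 5848) = 1/4509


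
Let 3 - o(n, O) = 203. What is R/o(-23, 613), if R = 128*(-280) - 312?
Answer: 4519/25 ≈ 180.76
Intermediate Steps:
o(n, O) = -200 (o(n, O) = 3 - 1*203 = 3 - 203 = -200)
R = -36152 (R = -35840 - 312 = -36152)
R/o(-23, 613) = -36152/(-200) = -36152*(-1/200) = 4519/25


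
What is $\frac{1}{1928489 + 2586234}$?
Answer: $\frac{1}{4514723} \approx 2.215 \cdot 10^{-7}$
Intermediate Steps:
$\frac{1}{1928489 + 2586234} = \frac{1}{4514723}$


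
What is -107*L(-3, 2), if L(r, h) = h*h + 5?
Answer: -963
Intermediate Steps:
L(r, h) = 5 + h² (L(r, h) = h² + 5 = 5 + h²)
-107*L(-3, 2) = -107*(5 + 2²) = -107*(5 + 4) = -107*9 = -963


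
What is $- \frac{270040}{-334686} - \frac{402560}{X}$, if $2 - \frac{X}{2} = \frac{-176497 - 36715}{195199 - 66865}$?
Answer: $- \frac{6356742483532}{115634013} \approx -54973.0$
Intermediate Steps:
$X = \frac{469880}{64167}$ ($X = 4 - 2 \frac{-176497 - 36715}{195199 - 66865} = 4 - 2 \left(- \frac{213212}{128334}\right) = 4 - 2 \left(\left(-213212\right) \frac{1}{128334}\right) = 4 - - \frac{213212}{64167} = 4 + \frac{213212}{64167} = \frac{469880}{64167} \approx 7.3228$)
$- \frac{270040}{-334686} - \frac{402560}{X} = - \frac{270040}{-334686} - \frac{402560}{\frac{469880}{64167}} = \left(-270040\right) \left(- \frac{1}{334686}\right) - \frac{37986864}{691} = \frac{135020}{167343} - \frac{37986864}{691} = - \frac{6356742483532}{115634013}$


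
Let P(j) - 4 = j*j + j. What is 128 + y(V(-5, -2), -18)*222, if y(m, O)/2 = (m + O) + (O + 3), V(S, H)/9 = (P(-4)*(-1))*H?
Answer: 113348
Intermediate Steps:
P(j) = 4 + j + j**2 (P(j) = 4 + (j*j + j) = 4 + (j**2 + j) = 4 + (j + j**2) = 4 + j + j**2)
V(S, H) = -144*H (V(S, H) = 9*(((4 - 4 + (-4)**2)*(-1))*H) = 9*(((4 - 4 + 16)*(-1))*H) = 9*((16*(-1))*H) = 9*(-16*H) = -144*H)
y(m, O) = 6 + 2*m + 4*O (y(m, O) = 2*((m + O) + (O + 3)) = 2*((O + m) + (3 + O)) = 2*(3 + m + 2*O) = 6 + 2*m + 4*O)
128 + y(V(-5, -2), -18)*222 = 128 + (6 + 2*(-144*(-2)) + 4*(-18))*222 = 128 + (6 + 2*288 - 72)*222 = 128 + (6 + 576 - 72)*222 = 128 + 510*222 = 128 + 113220 = 113348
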